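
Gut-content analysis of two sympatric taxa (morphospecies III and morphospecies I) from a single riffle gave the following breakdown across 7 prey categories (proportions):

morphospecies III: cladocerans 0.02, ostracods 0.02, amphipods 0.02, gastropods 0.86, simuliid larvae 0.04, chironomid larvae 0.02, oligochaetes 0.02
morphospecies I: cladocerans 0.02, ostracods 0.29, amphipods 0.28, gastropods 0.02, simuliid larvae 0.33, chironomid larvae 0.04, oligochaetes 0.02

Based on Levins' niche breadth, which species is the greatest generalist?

Σp_IIIᵢ² = 0.02² + 0.02² + 0.02² + 0.86² + 0.04² + 0.02² + 0.02² = 0.0004 + 0.0004 + 0.0004 + 0.7396 + 0.0016 + 0.0004 + 0.0004 = 0.7432
B_III = 1 / 0.7432 = 1.3455
Σp_Iᵢ² = 0.02² + 0.29² + 0.28² + 0.02² + 0.33² + 0.04² + 0.02² = 0.0004 + 0.0841 + 0.0784 + 0.0004 + 0.1089 + 0.0016 + 0.0004 = 0.2742
B_I = 1 / 0.2742 = 3.6470
Highest B → broadest niche (most generalist): morphospecies I (B = 3.65).

morphospecies I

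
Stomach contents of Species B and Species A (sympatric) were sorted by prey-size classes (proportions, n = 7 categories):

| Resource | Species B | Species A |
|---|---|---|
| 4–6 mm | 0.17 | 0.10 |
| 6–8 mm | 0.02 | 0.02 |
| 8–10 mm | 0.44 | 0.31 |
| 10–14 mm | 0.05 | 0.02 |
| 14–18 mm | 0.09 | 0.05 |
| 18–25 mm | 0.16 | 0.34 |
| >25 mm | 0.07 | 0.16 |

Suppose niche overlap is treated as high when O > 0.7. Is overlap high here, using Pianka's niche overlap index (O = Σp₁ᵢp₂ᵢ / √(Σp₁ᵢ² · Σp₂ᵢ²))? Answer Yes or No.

Yes

Σ p₁ᵢp₂ᵢ = 0.0170 + 0.0004 + 0.1364 + 0.0010 + 0.0045 + 0.0544 + 0.0112 = 0.2249
Σp_1ᵢ² = 0.17² + 0.02² + 0.44² + 0.05² + 0.09² + 0.16² + 0.07² = 0.0289 + 0.0004 + 0.1936 + 0.0025 + 0.0081 + 0.0256 + 0.0049 = 0.2640
Σp_2ᵢ² = 0.10² + 0.02² + 0.31² + 0.02² + 0.05² + 0.34² + 0.16² = 0.0100 + 0.0004 + 0.0961 + 0.0004 + 0.0025 + 0.1156 + 0.0256 = 0.2506
O = 0.2249 / √(0.2640 × 0.2506) = 0.2249 / 0.25721 = 0.8744
O = 0.8744 > 0.7 → Yes.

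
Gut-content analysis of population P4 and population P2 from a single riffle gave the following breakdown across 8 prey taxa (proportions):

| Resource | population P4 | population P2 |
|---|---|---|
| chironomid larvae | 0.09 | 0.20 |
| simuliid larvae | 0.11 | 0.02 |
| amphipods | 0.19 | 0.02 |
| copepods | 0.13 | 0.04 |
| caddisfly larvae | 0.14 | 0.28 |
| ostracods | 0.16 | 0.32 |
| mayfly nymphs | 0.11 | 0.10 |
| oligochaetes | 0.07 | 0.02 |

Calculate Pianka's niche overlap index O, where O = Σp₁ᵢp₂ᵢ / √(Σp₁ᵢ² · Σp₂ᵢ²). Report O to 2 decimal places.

0.74

Σ p₁ᵢp₂ᵢ = 0.0180 + 0.0022 + 0.0038 + 0.0052 + 0.0392 + 0.0512 + 0.0110 + 0.0014 = 0.1320
Σp_1ᵢ² = 0.09² + 0.11² + 0.19² + 0.13² + 0.14² + 0.16² + 0.11² + 0.07² = 0.0081 + 0.0121 + 0.0361 + 0.0169 + 0.0196 + 0.0256 + 0.0121 + 0.0049 = 0.1354
Σp_2ᵢ² = 0.20² + 0.02² + 0.02² + 0.04² + 0.28² + 0.32² + 0.10² + 0.02² = 0.0400 + 0.0004 + 0.0004 + 0.0016 + 0.0784 + 0.1024 + 0.0100 + 0.0004 = 0.2336
O = 0.1320 / √(0.1354 × 0.2336) = 0.1320 / 0.17785 = 0.7422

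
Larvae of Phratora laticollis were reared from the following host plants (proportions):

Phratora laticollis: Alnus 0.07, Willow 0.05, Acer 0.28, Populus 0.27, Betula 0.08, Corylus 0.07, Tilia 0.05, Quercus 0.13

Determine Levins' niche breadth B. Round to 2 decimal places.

5.28

Σpᵢ² = 0.07² + 0.05² + 0.28² + 0.27² + 0.08² + 0.07² + 0.05² + 0.13² = 0.0049 + 0.0025 + 0.0784 + 0.0729 + 0.0064 + 0.0049 + 0.0025 + 0.0169 = 0.1894
B = 1 / 0.1894 = 5.2798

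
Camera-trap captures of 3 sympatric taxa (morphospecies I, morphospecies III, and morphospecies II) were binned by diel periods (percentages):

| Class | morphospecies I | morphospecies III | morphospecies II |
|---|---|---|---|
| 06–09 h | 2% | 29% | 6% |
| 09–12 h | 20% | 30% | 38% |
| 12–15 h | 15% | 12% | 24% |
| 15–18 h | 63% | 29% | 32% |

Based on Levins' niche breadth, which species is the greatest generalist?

Convert percentages to proportions (divide by 100).
Σp_Iᵢ² = 0.02² + 0.20² + 0.15² + 0.63² = 0.0004 + 0.0400 + 0.0225 + 0.3969 = 0.4598
B_I = 1 / 0.4598 = 2.1749
Σp_IIIᵢ² = 0.29² + 0.30² + 0.12² + 0.29² = 0.0841 + 0.0900 + 0.0144 + 0.0841 = 0.2726
B_III = 1 / 0.2726 = 3.6684
Σp_IIᵢ² = 0.06² + 0.38² + 0.24² + 0.32² = 0.0036 + 0.1444 + 0.0576 + 0.1024 = 0.3080
B_II = 1 / 0.3080 = 3.2468
Highest B → broadest niche (most generalist): morphospecies III (B = 3.67).

morphospecies III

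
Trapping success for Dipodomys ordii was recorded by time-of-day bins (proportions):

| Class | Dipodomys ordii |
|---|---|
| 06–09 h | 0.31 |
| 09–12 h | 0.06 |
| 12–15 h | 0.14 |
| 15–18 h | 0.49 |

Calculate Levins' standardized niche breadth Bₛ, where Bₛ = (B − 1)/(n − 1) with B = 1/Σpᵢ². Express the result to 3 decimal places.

0.594

Σpᵢ² = 0.31² + 0.06² + 0.14² + 0.49² = 0.0961 + 0.0036 + 0.0196 + 0.2401 = 0.3594
B = 1 / 0.3594 = 2.78242
Bₛ = (B − 1)/(n − 1) = (2.78242 − 1)/(4 − 1) = 1.78242/3 = 0.59414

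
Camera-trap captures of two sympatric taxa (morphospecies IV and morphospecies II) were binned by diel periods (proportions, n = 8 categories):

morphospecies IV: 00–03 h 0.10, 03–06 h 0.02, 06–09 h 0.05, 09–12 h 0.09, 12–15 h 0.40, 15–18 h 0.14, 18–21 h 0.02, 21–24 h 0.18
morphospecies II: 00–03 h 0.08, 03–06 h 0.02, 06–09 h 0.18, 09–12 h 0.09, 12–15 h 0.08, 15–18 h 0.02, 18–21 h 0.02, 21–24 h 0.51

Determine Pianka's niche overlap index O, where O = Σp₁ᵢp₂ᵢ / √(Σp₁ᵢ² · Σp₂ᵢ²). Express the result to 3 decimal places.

0.563

Σ p₁ᵢp₂ᵢ = 0.0080 + 0.0004 + 0.0090 + 0.0081 + 0.0320 + 0.0028 + 0.0004 + 0.0918 = 0.1525
Σp_1ᵢ² = 0.10² + 0.02² + 0.05² + 0.09² + 0.40² + 0.14² + 0.02² + 0.18² = 0.0100 + 0.0004 + 0.0025 + 0.0081 + 0.1600 + 0.0196 + 0.0004 + 0.0324 = 0.2334
Σp_2ᵢ² = 0.08² + 0.02² + 0.18² + 0.09² + 0.08² + 0.02² + 0.02² + 0.51² = 0.0064 + 0.0004 + 0.0324 + 0.0081 + 0.0064 + 0.0004 + 0.0004 + 0.2601 = 0.3146
O = 0.1525 / √(0.2334 × 0.3146) = 0.1525 / 0.270975 = 0.56278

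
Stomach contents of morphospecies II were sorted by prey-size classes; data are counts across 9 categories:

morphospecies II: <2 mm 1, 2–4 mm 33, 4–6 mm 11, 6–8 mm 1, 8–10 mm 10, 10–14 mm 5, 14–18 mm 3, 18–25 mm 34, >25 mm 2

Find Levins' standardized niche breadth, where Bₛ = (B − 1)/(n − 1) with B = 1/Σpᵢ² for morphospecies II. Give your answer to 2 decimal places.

0.37

Proportions for morphospecies II (n=100): 1/100=0.0100, 33/100=0.3300, 11/100=0.1100, 1/100=0.0100, 10/100=0.1000, 5/100=0.0500, 3/100=0.0300, 34/100=0.3400, 2/100=0.0200
Σpᵢ² = 0.0100² + 0.3300² + 0.1100² + 0.0100² + 0.1000² + 0.0500² + 0.0300² + 0.3400² + 0.0200² = 0.000100 + 0.108900 + 0.012100 + 0.000100 + 0.010000 + 0.002500 + 0.000900 + 0.115600 + 0.000400 = 0.250600
B = 1 / 0.250600 = 3.9904
Bₛ = (B − 1)/(n − 1) = (3.9904 − 1)/(9 − 1) = 2.9904/8 = 0.3738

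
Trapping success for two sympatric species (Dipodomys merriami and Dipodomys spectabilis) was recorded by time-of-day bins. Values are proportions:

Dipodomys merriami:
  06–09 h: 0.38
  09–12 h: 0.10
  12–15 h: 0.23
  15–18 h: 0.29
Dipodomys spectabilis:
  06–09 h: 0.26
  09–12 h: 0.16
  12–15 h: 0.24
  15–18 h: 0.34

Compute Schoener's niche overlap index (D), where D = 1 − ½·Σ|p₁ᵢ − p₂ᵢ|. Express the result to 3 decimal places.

Σ|p₁ᵢ − p₂ᵢ| = 0.12 + 0.06 + 0.01 + 0.05 = 0.24
D = 1 − ½ × 0.24 = 1 − 0.120 = 0.88000

0.880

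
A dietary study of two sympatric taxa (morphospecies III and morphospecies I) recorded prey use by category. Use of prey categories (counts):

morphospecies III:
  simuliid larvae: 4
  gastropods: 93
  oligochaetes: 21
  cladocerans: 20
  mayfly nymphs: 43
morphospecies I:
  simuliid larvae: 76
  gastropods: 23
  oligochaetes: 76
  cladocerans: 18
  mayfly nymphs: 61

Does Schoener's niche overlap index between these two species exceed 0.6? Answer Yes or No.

No

Proportions for morphospecies III (n=181): 4/181=0.0221, 93/181=0.5138, 21/181=0.1160, 20/181=0.1105, 43/181=0.2376
Proportions for morphospecies I (n=254): 76/254=0.2992, 23/254=0.0906, 76/254=0.2992, 18/254=0.0709, 61/254=0.2402
Σ|p₁ᵢ − p₂ᵢ| = 0.2771 + 0.4232 + 0.1832 + 0.0396 + 0.0026 = 0.9257
D = 1 − ½ × 0.9257 = 1 − 0.46285 = 0.53715
D = 0.53715 < 0.6 → No.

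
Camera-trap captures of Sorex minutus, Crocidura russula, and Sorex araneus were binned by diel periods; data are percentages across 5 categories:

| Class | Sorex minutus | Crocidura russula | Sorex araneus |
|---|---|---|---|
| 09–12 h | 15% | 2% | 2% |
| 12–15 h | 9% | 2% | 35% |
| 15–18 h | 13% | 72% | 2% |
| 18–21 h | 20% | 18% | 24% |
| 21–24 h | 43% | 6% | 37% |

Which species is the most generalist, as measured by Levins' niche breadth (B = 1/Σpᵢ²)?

Sorex minutus

Convert percentages to proportions (divide by 100).
Σp_minuᵢ² = 0.15² + 0.09² + 0.13² + 0.20² + 0.43² = 0.0225 + 0.0081 + 0.0169 + 0.0400 + 0.1849 = 0.2724
B_minu = 1 / 0.2724 = 3.6711
Σp_russᵢ² = 0.02² + 0.02² + 0.72² + 0.18² + 0.06² = 0.0004 + 0.0004 + 0.5184 + 0.0324 + 0.0036 = 0.5552
B_russ = 1 / 0.5552 = 1.8012
Σp_aranᵢ² = 0.02² + 0.35² + 0.02² + 0.24² + 0.37² = 0.0004 + 0.1225 + 0.0004 + 0.0576 + 0.1369 = 0.3178
B_aran = 1 / 0.3178 = 3.1466
Highest B → broadest niche (most generalist): Sorex minutus (B = 3.67).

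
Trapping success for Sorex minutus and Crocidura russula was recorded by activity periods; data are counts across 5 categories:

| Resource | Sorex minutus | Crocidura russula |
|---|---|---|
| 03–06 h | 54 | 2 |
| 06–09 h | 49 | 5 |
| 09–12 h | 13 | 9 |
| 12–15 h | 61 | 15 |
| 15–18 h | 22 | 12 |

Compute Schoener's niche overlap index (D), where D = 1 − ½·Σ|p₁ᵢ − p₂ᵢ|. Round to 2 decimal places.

0.65

Proportions for Sorex minutus (n=199): 54/199=0.2714, 49/199=0.2462, 13/199=0.0653, 61/199=0.3065, 22/199=0.1106
Proportions for Crocidura russula (n=43): 2/43=0.0465, 5/43=0.1163, 9/43=0.2093, 15/43=0.3488, 12/43=0.2791
Σ|p₁ᵢ − p₂ᵢ| = 0.2249 + 0.1299 + 0.1440 + 0.0423 + 0.1685 = 0.7096
D = 1 − ½ × 0.7096 = 1 − 0.35480 = 0.64520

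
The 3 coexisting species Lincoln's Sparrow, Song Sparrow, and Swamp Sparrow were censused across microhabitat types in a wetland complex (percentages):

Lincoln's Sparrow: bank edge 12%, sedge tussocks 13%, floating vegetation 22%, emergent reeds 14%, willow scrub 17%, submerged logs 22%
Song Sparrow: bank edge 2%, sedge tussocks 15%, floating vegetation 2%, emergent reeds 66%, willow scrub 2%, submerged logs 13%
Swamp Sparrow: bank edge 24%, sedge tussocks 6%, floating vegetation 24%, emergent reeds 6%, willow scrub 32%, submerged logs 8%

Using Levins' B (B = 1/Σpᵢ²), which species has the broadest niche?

Convert percentages to proportions (divide by 100).
Σp_Lincᵢ² = 0.12² + 0.13² + 0.22² + 0.14² + 0.17² + 0.22² = 0.0144 + 0.0169 + 0.0484 + 0.0196 + 0.0289 + 0.0484 = 0.1766
B_Linc = 1 / 0.1766 = 5.6625
Σp_Songᵢ² = 0.02² + 0.15² + 0.02² + 0.66² + 0.02² + 0.13² = 0.0004 + 0.0225 + 0.0004 + 0.4356 + 0.0004 + 0.0169 = 0.4762
B_Song = 1 / 0.4762 = 2.1000
Σp_Swamᵢ² = 0.24² + 0.06² + 0.24² + 0.06² + 0.32² + 0.08² = 0.0576 + 0.0036 + 0.0576 + 0.0036 + 0.1024 + 0.0064 = 0.2312
B_Swam = 1 / 0.2312 = 4.3253
Highest B → broadest niche (most generalist): Lincoln's Sparrow (B = 5.66).

Lincoln's Sparrow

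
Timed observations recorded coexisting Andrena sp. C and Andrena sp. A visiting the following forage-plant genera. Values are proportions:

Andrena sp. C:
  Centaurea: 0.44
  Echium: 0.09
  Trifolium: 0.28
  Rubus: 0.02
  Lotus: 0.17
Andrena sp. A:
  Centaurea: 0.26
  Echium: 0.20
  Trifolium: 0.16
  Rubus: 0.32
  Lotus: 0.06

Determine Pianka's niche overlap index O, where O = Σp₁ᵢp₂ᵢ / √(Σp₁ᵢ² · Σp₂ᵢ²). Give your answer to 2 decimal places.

0.71

Σ p₁ᵢp₂ᵢ = 0.1144 + 0.0180 + 0.0448 + 0.0064 + 0.0102 = 0.1938
Σp_1ᵢ² = 0.44² + 0.09² + 0.28² + 0.02² + 0.17² = 0.1936 + 0.0081 + 0.0784 + 0.0004 + 0.0289 = 0.3094
Σp_2ᵢ² = 0.26² + 0.20² + 0.16² + 0.32² + 0.06² = 0.0676 + 0.0400 + 0.0256 + 0.1024 + 0.0036 = 0.2392
O = 0.1938 / √(0.3094 × 0.2392) = 0.1938 / 0.27204 = 0.7124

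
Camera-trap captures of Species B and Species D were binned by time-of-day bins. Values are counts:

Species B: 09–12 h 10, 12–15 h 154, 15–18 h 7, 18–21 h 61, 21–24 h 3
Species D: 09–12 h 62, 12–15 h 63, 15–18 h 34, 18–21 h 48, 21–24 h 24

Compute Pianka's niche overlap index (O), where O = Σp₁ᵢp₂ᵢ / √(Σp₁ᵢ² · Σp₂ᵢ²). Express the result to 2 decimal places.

0.75

Proportions for Species B (n=235): 10/235=0.0426, 154/235=0.6553, 7/235=0.0298, 61/235=0.2596, 3/235=0.0128
Proportions for Species D (n=231): 62/231=0.2684, 63/231=0.2727, 34/231=0.1472, 48/231=0.2078, 24/231=0.1039
Σ p₁ᵢp₂ᵢ = 0.011434 + 0.178700 + 0.004387 + 0.053945 + 0.001330 = 0.249796
Σp_1ᵢ² = 0.0426² + 0.6553² + 0.0298² + 0.2596² + 0.0128² = 0.001815 + 0.429418 + 0.000888 + 0.067392 + 0.000164 = 0.499677
Σp_2ᵢ² = 0.2684² + 0.2727² + 0.1472² + 0.2078² + 0.1039² = 0.072039 + 0.074365 + 0.021668 + 0.043181 + 0.010795 = 0.222048
O = 0.249796 / √(0.499677 × 0.222048) = 0.249796 / 0.3330950 = 0.7499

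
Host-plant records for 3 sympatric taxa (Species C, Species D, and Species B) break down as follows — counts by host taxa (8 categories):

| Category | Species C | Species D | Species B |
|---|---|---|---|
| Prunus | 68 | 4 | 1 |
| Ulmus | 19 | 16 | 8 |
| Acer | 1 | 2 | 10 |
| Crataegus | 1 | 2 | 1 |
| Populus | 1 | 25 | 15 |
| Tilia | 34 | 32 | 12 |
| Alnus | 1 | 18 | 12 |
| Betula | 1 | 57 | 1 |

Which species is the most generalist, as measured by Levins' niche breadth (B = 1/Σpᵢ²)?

Proportions for Species C (n=126): 68/126=0.5397, 19/126=0.1508, 1/126=0.0079, 1/126=0.0079, 1/126=0.0079, 34/126=0.2698, 1/126=0.0079, 1/126=0.0079
Proportions for Species D (n=156): 4/156=0.0256, 16/156=0.1026, 2/156=0.0128, 2/156=0.0128, 25/156=0.1603, 32/156=0.2051, 18/156=0.1154, 57/156=0.3654
Proportions for Species B (n=60): 1/60=0.0167, 8/60=0.1333, 10/60=0.1667, 1/60=0.0167, 15/60=0.2500, 12/60=0.2000, 12/60=0.2000, 1/60=0.0167
Σp_Cᵢ² = 0.5397² + 0.1508² + 0.0079² + 0.0079² + 0.0079² + 0.2698² + 0.0079² + 0.0079² = 0.291276 + 0.022741 + 0.000062 + 0.000062 + 0.000062 + 0.072792 + 0.000062 + 0.000062 = 0.387119
B_C = 1 / 0.387119 = 2.5832
Σp_Dᵢ² = 0.0256² + 0.1026² + 0.0128² + 0.0128² + 0.1603² + 0.2051² + 0.1154² + 0.3654² = 0.000655 + 0.010527 + 0.000164 + 0.000164 + 0.025696 + 0.042066 + 0.013317 + 0.133517 = 0.226106
B_D = 1 / 0.226106 = 4.4227
Σp_Bᵢ² = 0.0167² + 0.1333² + 0.1667² + 0.0167² + 0.2500² + 0.2000² + 0.2000² + 0.0167² = 0.000279 + 0.017769 + 0.027789 + 0.000279 + 0.062500 + 0.040000 + 0.040000 + 0.000279 = 0.188895
B_B = 1 / 0.188895 = 5.2939
Highest B → broadest niche (most generalist): Species B (B = 5.29).

Species B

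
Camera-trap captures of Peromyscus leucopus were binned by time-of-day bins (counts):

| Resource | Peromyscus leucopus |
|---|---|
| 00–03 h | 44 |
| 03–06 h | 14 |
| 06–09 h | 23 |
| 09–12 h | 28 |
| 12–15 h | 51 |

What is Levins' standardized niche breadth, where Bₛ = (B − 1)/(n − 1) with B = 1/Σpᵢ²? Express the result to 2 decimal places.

0.81

Proportions for Peromyscus leucopus (n=160): 44/160=0.2750, 14/160=0.0875, 23/160=0.1438, 28/160=0.1750, 51/160=0.3188
Σpᵢ² = 0.2750² + 0.0875² + 0.1438² + 0.1750² + 0.3188² = 0.075625 + 0.007656 + 0.020678 + 0.030625 + 0.101633 = 0.236217
B = 1 / 0.236217 = 4.2334
Bₛ = (B − 1)/(n − 1) = (4.2334 − 1)/(5 − 1) = 3.2334/4 = 0.8084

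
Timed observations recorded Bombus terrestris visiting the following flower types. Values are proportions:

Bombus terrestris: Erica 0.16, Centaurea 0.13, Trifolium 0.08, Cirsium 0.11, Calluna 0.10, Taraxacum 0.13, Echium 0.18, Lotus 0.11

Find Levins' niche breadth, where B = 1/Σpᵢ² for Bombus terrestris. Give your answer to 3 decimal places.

7.553

Σpᵢ² = 0.16² + 0.13² + 0.08² + 0.11² + 0.10² + 0.13² + 0.18² + 0.11² = 0.0256 + 0.0169 + 0.0064 + 0.0121 + 0.0100 + 0.0169 + 0.0324 + 0.0121 = 0.1324
B = 1 / 0.1324 = 7.55287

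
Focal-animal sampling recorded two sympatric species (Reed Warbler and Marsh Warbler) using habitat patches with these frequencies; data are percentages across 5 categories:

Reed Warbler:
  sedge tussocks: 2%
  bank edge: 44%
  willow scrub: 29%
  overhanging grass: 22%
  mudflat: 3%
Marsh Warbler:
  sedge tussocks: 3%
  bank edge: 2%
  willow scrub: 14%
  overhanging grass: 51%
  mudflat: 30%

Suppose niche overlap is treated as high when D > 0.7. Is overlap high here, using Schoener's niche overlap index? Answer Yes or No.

No

Convert percentages to proportions (divide by 100).
Σ|p₁ᵢ − p₂ᵢ| = 0.01 + 0.42 + 0.15 + 0.29 + 0.27 = 1.14
D = 1 − ½ × 1.14 = 1 − 0.570 = 0.4300
D = 0.4300 < 0.7 → No.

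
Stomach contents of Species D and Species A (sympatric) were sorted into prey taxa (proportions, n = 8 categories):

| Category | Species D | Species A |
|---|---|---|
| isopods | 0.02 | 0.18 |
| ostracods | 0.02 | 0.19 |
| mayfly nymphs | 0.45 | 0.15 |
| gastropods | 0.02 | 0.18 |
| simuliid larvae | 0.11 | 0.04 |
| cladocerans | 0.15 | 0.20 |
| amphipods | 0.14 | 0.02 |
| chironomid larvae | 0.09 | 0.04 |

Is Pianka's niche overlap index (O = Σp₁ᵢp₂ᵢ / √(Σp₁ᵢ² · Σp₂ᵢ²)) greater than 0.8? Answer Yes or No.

Σ p₁ᵢp₂ᵢ = 0.0036 + 0.0038 + 0.0675 + 0.0036 + 0.0044 + 0.0300 + 0.0028 + 0.0036 = 0.1193
Σp_1ᵢ² = 0.02² + 0.02² + 0.45² + 0.02² + 0.11² + 0.15² + 0.14² + 0.09² = 0.0004 + 0.0004 + 0.2025 + 0.0004 + 0.0121 + 0.0225 + 0.0196 + 0.0081 = 0.2660
Σp_2ᵢ² = 0.18² + 0.19² + 0.15² + 0.18² + 0.04² + 0.20² + 0.02² + 0.04² = 0.0324 + 0.0361 + 0.0225 + 0.0324 + 0.0016 + 0.0400 + 0.0004 + 0.0016 = 0.1670
O = 0.1193 / √(0.2660 × 0.1670) = 0.1193 / 0.21077 = 0.5660
O = 0.5660 < 0.8 → No.

No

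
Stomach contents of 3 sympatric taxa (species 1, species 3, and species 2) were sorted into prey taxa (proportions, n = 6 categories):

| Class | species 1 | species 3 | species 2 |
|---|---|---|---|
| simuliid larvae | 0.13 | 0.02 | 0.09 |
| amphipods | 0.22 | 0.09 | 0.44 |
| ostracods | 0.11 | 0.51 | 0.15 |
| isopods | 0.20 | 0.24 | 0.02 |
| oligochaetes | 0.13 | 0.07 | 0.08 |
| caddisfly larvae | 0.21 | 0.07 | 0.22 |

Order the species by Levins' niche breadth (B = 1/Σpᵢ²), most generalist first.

species 1 > species 2 > species 3

Σp_1ᵢ² = 0.13² + 0.22² + 0.11² + 0.20² + 0.13² + 0.21² = 0.0169 + 0.0484 + 0.0121 + 0.0400 + 0.0169 + 0.0441 = 0.1784
B_1 = 1 / 0.1784 = 5.6054
Σp_3ᵢ² = 0.02² + 0.09² + 0.51² + 0.24² + 0.07² + 0.07² = 0.0004 + 0.0081 + 0.2601 + 0.0576 + 0.0049 + 0.0049 = 0.3360
B_3 = 1 / 0.3360 = 2.9762
Σp_2ᵢ² = 0.09² + 0.44² + 0.15² + 0.02² + 0.08² + 0.22² = 0.0081 + 0.1936 + 0.0225 + 0.0004 + 0.0064 + 0.0484 = 0.2794
B_2 = 1 / 0.2794 = 3.5791
Ranking by B (broadest → narrowest): species 1 (5.61) > species 2 (3.58) > species 3 (2.98)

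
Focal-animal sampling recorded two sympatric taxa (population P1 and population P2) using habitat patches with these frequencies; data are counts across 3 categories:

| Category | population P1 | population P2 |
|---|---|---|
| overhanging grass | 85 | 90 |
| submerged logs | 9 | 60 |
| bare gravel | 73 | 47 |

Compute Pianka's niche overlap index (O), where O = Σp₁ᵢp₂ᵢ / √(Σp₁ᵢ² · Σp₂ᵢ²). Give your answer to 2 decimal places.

Proportions for population P1 (n=167): 85/167=0.5090, 9/167=0.0539, 73/167=0.4371
Proportions for population P2 (n=197): 90/197=0.4569, 60/197=0.3046, 47/197=0.2386
Σ p₁ᵢp₂ᵢ = 0.232562 + 0.016418 + 0.104292 = 0.353272
Σp_1ᵢ² = 0.5090² + 0.0539² + 0.4371² = 0.259081 + 0.002905 + 0.191056 = 0.453042
Σp_2ᵢ² = 0.4569² + 0.3046² + 0.2386² = 0.208758 + 0.092781 + 0.056930 = 0.358469
O = 0.353272 / √(0.453042 × 0.358469) = 0.353272 / 0.4029907 = 0.8766

0.88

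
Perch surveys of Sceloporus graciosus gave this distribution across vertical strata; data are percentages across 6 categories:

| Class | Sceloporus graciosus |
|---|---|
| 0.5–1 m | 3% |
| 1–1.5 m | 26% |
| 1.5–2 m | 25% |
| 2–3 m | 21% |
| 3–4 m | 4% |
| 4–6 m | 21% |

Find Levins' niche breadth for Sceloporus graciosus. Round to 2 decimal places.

Convert percentages to proportions (divide by 100).
Σpᵢ² = 0.03² + 0.26² + 0.25² + 0.21² + 0.04² + 0.21² = 0.0009 + 0.0676 + 0.0625 + 0.0441 + 0.0016 + 0.0441 = 0.2208
B = 1 / 0.2208 = 4.5290

4.53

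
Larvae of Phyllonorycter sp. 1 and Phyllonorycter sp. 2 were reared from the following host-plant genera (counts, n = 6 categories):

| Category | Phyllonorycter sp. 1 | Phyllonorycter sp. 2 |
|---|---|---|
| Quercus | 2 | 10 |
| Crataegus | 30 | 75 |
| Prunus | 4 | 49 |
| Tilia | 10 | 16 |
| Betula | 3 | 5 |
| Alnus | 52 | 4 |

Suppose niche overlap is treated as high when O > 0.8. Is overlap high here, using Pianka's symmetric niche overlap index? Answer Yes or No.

No

Proportions for Phyllonorycter sp. 1 (n=101): 2/101=0.0198, 30/101=0.2970, 4/101=0.0396, 10/101=0.0990, 3/101=0.0297, 52/101=0.5149
Proportions for Phyllonorycter sp. 2 (n=159): 10/159=0.0629, 75/159=0.4717, 49/159=0.3082, 16/159=0.1006, 5/159=0.0314, 4/159=0.0252
Σ p₁ᵢp₂ᵢ = 0.001245 + 0.140095 + 0.012205 + 0.009959 + 0.000933 + 0.012975 = 0.177412
Σp_1ᵢ² = 0.0198² + 0.2970² + 0.0396² + 0.0990² + 0.0297² + 0.5149² = 0.000392 + 0.088209 + 0.001568 + 0.009801 + 0.000882 + 0.265122 = 0.365974
Σp_2ᵢ² = 0.0629² + 0.4717² + 0.3082² + 0.1006² + 0.0314² + 0.0252² = 0.003956 + 0.222501 + 0.094987 + 0.010120 + 0.000986 + 0.000635 = 0.333185
O = 0.177412 / √(0.365974 × 0.333185) = 0.177412 / 0.3491949 = 0.5081
O = 0.5081 < 0.8 → No.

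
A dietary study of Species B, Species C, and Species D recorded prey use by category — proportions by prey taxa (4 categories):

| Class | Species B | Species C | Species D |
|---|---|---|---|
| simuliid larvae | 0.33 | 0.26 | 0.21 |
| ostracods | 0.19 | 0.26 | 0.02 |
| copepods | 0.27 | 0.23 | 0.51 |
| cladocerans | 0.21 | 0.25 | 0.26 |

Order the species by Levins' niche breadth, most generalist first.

Species C > Species B > Species D

Σp_Bᵢ² = 0.33² + 0.19² + 0.27² + 0.21² = 0.1089 + 0.0361 + 0.0729 + 0.0441 = 0.2620
B_B = 1 / 0.2620 = 3.8168
Σp_Cᵢ² = 0.26² + 0.26² + 0.23² + 0.25² = 0.0676 + 0.0676 + 0.0529 + 0.0625 = 0.2506
B_C = 1 / 0.2506 = 3.9904
Σp_Dᵢ² = 0.21² + 0.02² + 0.51² + 0.26² = 0.0441 + 0.0004 + 0.2601 + 0.0676 = 0.3722
B_D = 1 / 0.3722 = 2.6867
Ranking by B (broadest → narrowest): Species C (3.99) > Species B (3.82) > Species D (2.69)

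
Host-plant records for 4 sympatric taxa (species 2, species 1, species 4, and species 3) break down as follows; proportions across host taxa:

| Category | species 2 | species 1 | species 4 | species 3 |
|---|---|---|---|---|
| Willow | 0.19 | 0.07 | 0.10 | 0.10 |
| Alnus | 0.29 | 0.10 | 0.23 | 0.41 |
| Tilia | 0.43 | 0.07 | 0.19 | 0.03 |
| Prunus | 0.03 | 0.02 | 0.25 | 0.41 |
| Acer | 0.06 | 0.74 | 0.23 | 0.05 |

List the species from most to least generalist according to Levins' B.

Σp_2ᵢ² = 0.19² + 0.29² + 0.43² + 0.03² + 0.06² = 0.0361 + 0.0841 + 0.1849 + 0.0009 + 0.0036 = 0.3096
B_2 = 1 / 0.3096 = 3.2300
Σp_1ᵢ² = 0.07² + 0.10² + 0.07² + 0.02² + 0.74² = 0.0049 + 0.0100 + 0.0049 + 0.0004 + 0.5476 = 0.5678
B_1 = 1 / 0.5678 = 1.7612
Σp_4ᵢ² = 0.10² + 0.23² + 0.19² + 0.25² + 0.23² = 0.0100 + 0.0529 + 0.0361 + 0.0625 + 0.0529 = 0.2144
B_4 = 1 / 0.2144 = 4.6642
Σp_3ᵢ² = 0.10² + 0.41² + 0.03² + 0.41² + 0.05² = 0.0100 + 0.1681 + 0.0009 + 0.1681 + 0.0025 = 0.3496
B_3 = 1 / 0.3496 = 2.8604
Ranking by B (broadest → narrowest): species 4 (4.66) > species 2 (3.23) > species 3 (2.86) > species 1 (1.76)

species 4 > species 2 > species 3 > species 1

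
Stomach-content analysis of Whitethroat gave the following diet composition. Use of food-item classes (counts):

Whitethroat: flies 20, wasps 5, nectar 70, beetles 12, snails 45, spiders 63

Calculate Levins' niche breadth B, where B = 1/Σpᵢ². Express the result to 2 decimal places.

4.03

Proportions for Whitethroat (n=215): 20/215=0.0930, 5/215=0.0233, 70/215=0.3256, 12/215=0.0558, 45/215=0.2093, 63/215=0.2930
Σpᵢ² = 0.0930² + 0.0233² + 0.3256² + 0.0558² + 0.2093² + 0.2930² = 0.008649 + 0.000543 + 0.106015 + 0.003114 + 0.043806 + 0.085849 = 0.247976
B = 1 / 0.247976 = 4.0326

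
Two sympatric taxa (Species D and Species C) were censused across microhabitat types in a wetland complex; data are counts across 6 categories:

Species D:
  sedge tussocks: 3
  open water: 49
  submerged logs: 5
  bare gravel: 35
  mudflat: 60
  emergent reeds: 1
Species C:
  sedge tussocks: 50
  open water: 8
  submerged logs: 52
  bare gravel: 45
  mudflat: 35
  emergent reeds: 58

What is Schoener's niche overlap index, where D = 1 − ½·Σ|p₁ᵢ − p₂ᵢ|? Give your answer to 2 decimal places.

0.41

Proportions for Species D (n=153): 3/153=0.0196, 49/153=0.3203, 5/153=0.0327, 35/153=0.2288, 60/153=0.3922, 1/153=0.0065
Proportions for Species C (n=248): 50/248=0.2016, 8/248=0.0323, 52/248=0.2097, 45/248=0.1815, 35/248=0.1411, 58/248=0.2339
Σ|p₁ᵢ − p₂ᵢ| = 0.1820 + 0.2880 + 0.1770 + 0.0473 + 0.2511 + 0.2274 = 1.1728
D = 1 − ½ × 1.1728 = 1 − 0.58640 = 0.41360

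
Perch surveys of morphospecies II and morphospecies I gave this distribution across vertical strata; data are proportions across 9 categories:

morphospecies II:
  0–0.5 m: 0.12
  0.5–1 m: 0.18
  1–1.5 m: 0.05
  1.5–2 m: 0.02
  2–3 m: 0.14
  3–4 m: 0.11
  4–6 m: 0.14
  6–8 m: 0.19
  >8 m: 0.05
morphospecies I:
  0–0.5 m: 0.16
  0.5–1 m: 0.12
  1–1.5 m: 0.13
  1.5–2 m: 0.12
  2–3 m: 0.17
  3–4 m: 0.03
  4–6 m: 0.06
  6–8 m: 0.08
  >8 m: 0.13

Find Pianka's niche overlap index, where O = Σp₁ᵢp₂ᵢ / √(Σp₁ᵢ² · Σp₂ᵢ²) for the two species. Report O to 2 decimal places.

Σ p₁ᵢp₂ᵢ = 0.0192 + 0.0216 + 0.0065 + 0.0024 + 0.0238 + 0.0033 + 0.0084 + 0.0152 + 0.0065 = 0.1069
Σp_1ᵢ² = 0.12² + 0.18² + 0.05² + 0.02² + 0.14² + 0.11² + 0.14² + 0.19² + 0.05² = 0.0144 + 0.0324 + 0.0025 + 0.0004 + 0.0196 + 0.0121 + 0.0196 + 0.0361 + 0.0025 = 0.1396
Σp_2ᵢ² = 0.16² + 0.12² + 0.13² + 0.12² + 0.17² + 0.03² + 0.06² + 0.08² + 0.13² = 0.0256 + 0.0144 + 0.0169 + 0.0144 + 0.0289 + 0.0009 + 0.0036 + 0.0064 + 0.0169 = 0.1280
O = 0.1069 / √(0.1396 × 0.1280) = 0.1069 / 0.13367 = 0.7997

0.80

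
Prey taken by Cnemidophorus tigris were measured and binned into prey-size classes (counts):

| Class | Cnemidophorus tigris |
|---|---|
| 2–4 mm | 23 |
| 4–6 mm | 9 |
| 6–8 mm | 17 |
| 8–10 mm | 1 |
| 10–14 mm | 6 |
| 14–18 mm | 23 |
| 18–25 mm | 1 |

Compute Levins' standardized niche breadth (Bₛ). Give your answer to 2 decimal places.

0.56

Proportions for Cnemidophorus tigris (n=80): 23/80=0.2875, 9/80=0.1125, 17/80=0.2125, 1/80=0.0125, 6/80=0.0750, 23/80=0.2875, 1/80=0.0125
Σpᵢ² = 0.2875² + 0.1125² + 0.2125² + 0.0125² + 0.0750² + 0.2875² + 0.0125² = 0.082656 + 0.012656 + 0.045156 + 0.000156 + 0.005625 + 0.082656 + 0.000156 = 0.229061
B = 1 / 0.229061 = 4.3656
Bₛ = (B − 1)/(n − 1) = (4.3656 − 1)/(7 − 1) = 3.3656/6 = 0.5609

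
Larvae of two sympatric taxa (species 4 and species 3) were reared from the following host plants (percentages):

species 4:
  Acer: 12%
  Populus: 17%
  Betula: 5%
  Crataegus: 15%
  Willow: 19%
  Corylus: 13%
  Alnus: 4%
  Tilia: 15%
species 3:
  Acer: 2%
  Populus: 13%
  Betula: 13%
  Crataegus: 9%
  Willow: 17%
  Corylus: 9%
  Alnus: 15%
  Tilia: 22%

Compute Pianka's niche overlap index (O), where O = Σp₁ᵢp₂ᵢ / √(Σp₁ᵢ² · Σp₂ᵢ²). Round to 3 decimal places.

0.863

Convert percentages to proportions (divide by 100).
Σ p₁ᵢp₂ᵢ = 0.0024 + 0.0221 + 0.0065 + 0.0135 + 0.0323 + 0.0117 + 0.0060 + 0.0330 = 0.1275
Σp_1ᵢ² = 0.12² + 0.17² + 0.05² + 0.15² + 0.19² + 0.13² + 0.04² + 0.15² = 0.0144 + 0.0289 + 0.0025 + 0.0225 + 0.0361 + 0.0169 + 0.0016 + 0.0225 = 0.1454
Σp_2ᵢ² = 0.02² + 0.13² + 0.13² + 0.09² + 0.17² + 0.09² + 0.15² + 0.22² = 0.0004 + 0.0169 + 0.0169 + 0.0081 + 0.0289 + 0.0081 + 0.0225 + 0.0484 = 0.1502
O = 0.1275 / √(0.1454 × 0.1502) = 0.1275 / 0.147781 = 0.86276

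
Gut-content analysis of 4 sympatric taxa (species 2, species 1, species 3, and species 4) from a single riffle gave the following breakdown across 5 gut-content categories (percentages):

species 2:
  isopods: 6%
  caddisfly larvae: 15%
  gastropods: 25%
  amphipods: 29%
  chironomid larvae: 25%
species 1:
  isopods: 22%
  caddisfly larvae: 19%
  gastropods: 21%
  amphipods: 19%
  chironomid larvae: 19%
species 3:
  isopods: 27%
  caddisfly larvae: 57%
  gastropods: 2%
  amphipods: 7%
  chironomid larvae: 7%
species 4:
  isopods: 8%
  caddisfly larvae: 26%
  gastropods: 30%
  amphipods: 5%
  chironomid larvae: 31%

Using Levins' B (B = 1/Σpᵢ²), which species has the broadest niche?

species 1

Convert percentages to proportions (divide by 100).
Σp_2ᵢ² = 0.06² + 0.15² + 0.25² + 0.29² + 0.25² = 0.0036 + 0.0225 + 0.0625 + 0.0841 + 0.0625 = 0.2352
B_2 = 1 / 0.2352 = 4.2517
Σp_1ᵢ² = 0.22² + 0.19² + 0.21² + 0.19² + 0.19² = 0.0484 + 0.0361 + 0.0441 + 0.0361 + 0.0361 = 0.2008
B_1 = 1 / 0.2008 = 4.9801
Σp_3ᵢ² = 0.27² + 0.57² + 0.02² + 0.07² + 0.07² = 0.0729 + 0.3249 + 0.0004 + 0.0049 + 0.0049 = 0.4080
B_3 = 1 / 0.4080 = 2.4510
Σp_4ᵢ² = 0.08² + 0.26² + 0.30² + 0.05² + 0.31² = 0.0064 + 0.0676 + 0.0900 + 0.0025 + 0.0961 = 0.2626
B_4 = 1 / 0.2626 = 3.8081
Highest B → broadest niche (most generalist): species 1 (B = 4.98).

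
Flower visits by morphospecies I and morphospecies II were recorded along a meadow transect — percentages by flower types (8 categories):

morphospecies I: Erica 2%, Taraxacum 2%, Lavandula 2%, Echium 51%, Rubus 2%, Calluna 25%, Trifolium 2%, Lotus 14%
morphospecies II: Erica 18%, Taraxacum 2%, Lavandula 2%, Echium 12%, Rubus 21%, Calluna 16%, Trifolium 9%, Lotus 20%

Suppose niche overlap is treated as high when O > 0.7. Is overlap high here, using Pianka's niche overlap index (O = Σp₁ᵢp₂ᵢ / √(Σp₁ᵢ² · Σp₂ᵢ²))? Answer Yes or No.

No

Convert percentages to proportions (divide by 100).
Σ p₁ᵢp₂ᵢ = 0.0036 + 0.0004 + 0.0004 + 0.0612 + 0.0042 + 0.0400 + 0.0018 + 0.0280 = 0.1396
Σp_1ᵢ² = 0.02² + 0.02² + 0.02² + 0.51² + 0.02² + 0.25² + 0.02² + 0.14² = 0.0004 + 0.0004 + 0.0004 + 0.2601 + 0.0004 + 0.0625 + 0.0004 + 0.0196 = 0.3442
Σp_2ᵢ² = 0.18² + 0.02² + 0.02² + 0.12² + 0.21² + 0.16² + 0.09² + 0.20² = 0.0324 + 0.0004 + 0.0004 + 0.0144 + 0.0441 + 0.0256 + 0.0081 + 0.0400 = 0.1654
O = 0.1396 / √(0.3442 × 0.1654) = 0.1396 / 0.23860 = 0.5851
O = 0.5851 < 0.7 → No.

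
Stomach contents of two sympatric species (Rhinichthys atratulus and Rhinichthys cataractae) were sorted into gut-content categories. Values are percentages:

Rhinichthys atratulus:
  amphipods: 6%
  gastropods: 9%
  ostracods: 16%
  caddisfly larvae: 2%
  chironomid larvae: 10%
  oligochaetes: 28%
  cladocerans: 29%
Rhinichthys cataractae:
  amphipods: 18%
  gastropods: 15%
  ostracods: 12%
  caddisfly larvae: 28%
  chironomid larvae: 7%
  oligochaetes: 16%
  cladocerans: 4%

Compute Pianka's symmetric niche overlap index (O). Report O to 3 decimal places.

Convert percentages to proportions (divide by 100).
Σ p₁ᵢp₂ᵢ = 0.0108 + 0.0135 + 0.0192 + 0.0056 + 0.0070 + 0.0448 + 0.0116 = 0.1125
Σp_1ᵢ² = 0.06² + 0.09² + 0.16² + 0.02² + 0.10² + 0.28² + 0.29² = 0.0036 + 0.0081 + 0.0256 + 0.0004 + 0.0100 + 0.0784 + 0.0841 = 0.2102
Σp_2ᵢ² = 0.18² + 0.15² + 0.12² + 0.28² + 0.07² + 0.16² + 0.04² = 0.0324 + 0.0225 + 0.0144 + 0.0784 + 0.0049 + 0.0256 + 0.0016 = 0.1798
O = 0.1125 / √(0.2102 × 0.1798) = 0.1125 / 0.194407 = 0.57868

0.579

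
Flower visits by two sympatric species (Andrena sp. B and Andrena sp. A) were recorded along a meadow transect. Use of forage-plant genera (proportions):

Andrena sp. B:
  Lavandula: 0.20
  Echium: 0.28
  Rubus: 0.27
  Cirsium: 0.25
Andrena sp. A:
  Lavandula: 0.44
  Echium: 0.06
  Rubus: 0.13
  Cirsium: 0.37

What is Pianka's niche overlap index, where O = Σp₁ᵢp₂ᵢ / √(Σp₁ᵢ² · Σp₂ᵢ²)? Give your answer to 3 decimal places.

Σ p₁ᵢp₂ᵢ = 0.0880 + 0.0168 + 0.0351 + 0.0925 = 0.2324
Σp_1ᵢ² = 0.20² + 0.28² + 0.27² + 0.25² = 0.0400 + 0.0784 + 0.0729 + 0.0625 = 0.2538
Σp_2ᵢ² = 0.44² + 0.06² + 0.13² + 0.37² = 0.1936 + 0.0036 + 0.0169 + 0.1369 = 0.3510
O = 0.2324 / √(0.2538 × 0.3510) = 0.2324 / 0.298469 = 0.77864

0.779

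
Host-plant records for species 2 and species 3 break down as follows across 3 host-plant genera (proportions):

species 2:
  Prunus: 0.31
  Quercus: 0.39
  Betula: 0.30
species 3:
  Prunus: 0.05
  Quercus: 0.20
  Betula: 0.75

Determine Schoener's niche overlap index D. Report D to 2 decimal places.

0.55

Σ|p₁ᵢ − p₂ᵢ| = 0.26 + 0.19 + 0.45 = 0.90
D = 1 − ½ × 0.90 = 1 − 0.450 = 0.5500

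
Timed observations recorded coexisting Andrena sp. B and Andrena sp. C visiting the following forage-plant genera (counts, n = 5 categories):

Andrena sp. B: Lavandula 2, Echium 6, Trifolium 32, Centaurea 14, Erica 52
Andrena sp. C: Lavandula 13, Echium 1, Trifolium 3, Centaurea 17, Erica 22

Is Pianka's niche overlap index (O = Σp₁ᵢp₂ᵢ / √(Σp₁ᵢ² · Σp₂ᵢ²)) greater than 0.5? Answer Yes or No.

Yes

Proportions for Andrena sp. B (n=106): 2/106=0.0189, 6/106=0.0566, 32/106=0.3019, 14/106=0.1321, 52/106=0.4906
Proportions for Andrena sp. C (n=56): 13/56=0.2321, 1/56=0.0179, 3/56=0.0536, 17/56=0.3036, 22/56=0.3929
Σ p₁ᵢp₂ᵢ = 0.004387 + 0.001013 + 0.016182 + 0.040106 + 0.192757 = 0.254445
Σp_1ᵢ² = 0.0189² + 0.0566² + 0.3019² + 0.1321² + 0.4906² = 0.000357 + 0.003204 + 0.091144 + 0.017450 + 0.240688 = 0.352843
Σp_2ᵢ² = 0.2321² + 0.0179² + 0.0536² + 0.3036² + 0.3929² = 0.053870 + 0.000320 + 0.002873 + 0.092173 + 0.154370 = 0.303606
O = 0.254445 / √(0.352843 × 0.303606) = 0.254445 / 0.3272999 = 0.7774
O = 0.7774 > 0.5 → Yes.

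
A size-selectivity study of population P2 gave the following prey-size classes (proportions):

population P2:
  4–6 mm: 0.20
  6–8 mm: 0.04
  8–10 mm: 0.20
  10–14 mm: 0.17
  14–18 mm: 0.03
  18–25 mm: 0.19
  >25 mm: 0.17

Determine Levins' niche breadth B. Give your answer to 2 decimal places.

Σpᵢ² = 0.20² + 0.04² + 0.20² + 0.17² + 0.03² + 0.19² + 0.17² = 0.0400 + 0.0016 + 0.0400 + 0.0289 + 0.0009 + 0.0361 + 0.0289 = 0.1764
B = 1 / 0.1764 = 5.6689

5.67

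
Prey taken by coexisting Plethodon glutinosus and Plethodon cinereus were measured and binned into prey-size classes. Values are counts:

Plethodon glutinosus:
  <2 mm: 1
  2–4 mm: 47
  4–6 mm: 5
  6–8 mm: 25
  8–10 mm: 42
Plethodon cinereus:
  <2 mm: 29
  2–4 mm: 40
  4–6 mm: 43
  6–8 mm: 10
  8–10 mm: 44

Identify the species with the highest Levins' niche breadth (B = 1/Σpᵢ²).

Proportions for Plethodon glutinosus (n=120): 1/120=0.0083, 47/120=0.3917, 5/120=0.0417, 25/120=0.2083, 42/120=0.3500
Proportions for Plethodon cinereus (n=166): 29/166=0.1747, 40/166=0.2410, 43/166=0.2590, 10/166=0.0602, 44/166=0.2651
Σp_glutᵢ² = 0.0083² + 0.3917² + 0.0417² + 0.2083² + 0.3500² = 0.000069 + 0.153429 + 0.001739 + 0.043389 + 0.122500 = 0.321126
B_glut = 1 / 0.321126 = 3.1140
Σp_cineᵢ² = 0.1747² + 0.2410² + 0.2590² + 0.0602² + 0.2651² = 0.030520 + 0.058081 + 0.067081 + 0.003624 + 0.070278 = 0.229584
B_cine = 1 / 0.229584 = 4.3557
Highest B → broadest niche (most generalist): Plethodon cinereus (B = 4.36).

Plethodon cinereus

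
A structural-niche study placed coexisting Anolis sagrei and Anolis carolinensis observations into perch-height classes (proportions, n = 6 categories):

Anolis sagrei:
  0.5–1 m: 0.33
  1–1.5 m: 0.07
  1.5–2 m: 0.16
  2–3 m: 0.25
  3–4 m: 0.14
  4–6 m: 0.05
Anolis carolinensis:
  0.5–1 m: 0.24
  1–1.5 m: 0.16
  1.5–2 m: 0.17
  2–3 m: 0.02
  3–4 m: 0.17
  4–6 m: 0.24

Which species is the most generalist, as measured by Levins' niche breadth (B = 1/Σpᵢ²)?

Σp_sagrᵢ² = 0.33² + 0.07² + 0.16² + 0.25² + 0.14² + 0.05² = 0.1089 + 0.0049 + 0.0256 + 0.0625 + 0.0196 + 0.0025 = 0.2240
B_sagr = 1 / 0.2240 = 4.4643
Σp_caroᵢ² = 0.24² + 0.16² + 0.17² + 0.02² + 0.17² + 0.24² = 0.0576 + 0.0256 + 0.0289 + 0.0004 + 0.0289 + 0.0576 = 0.1990
B_caro = 1 / 0.1990 = 5.0251
Highest B → broadest niche (most generalist): Anolis carolinensis (B = 5.03).

Anolis carolinensis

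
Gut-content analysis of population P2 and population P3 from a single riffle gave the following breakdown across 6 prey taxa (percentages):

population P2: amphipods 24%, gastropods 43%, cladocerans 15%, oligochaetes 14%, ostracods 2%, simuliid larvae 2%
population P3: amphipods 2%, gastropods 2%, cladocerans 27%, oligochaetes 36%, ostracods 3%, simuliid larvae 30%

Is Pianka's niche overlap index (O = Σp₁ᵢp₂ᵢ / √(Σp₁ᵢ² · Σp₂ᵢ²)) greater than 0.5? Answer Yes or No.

No

Convert percentages to proportions (divide by 100).
Σ p₁ᵢp₂ᵢ = 0.0048 + 0.0086 + 0.0405 + 0.0504 + 0.0006 + 0.0060 = 0.1109
Σp_1ᵢ² = 0.24² + 0.43² + 0.15² + 0.14² + 0.02² + 0.02² = 0.0576 + 0.1849 + 0.0225 + 0.0196 + 0.0004 + 0.0004 = 0.2854
Σp_2ᵢ² = 0.02² + 0.02² + 0.27² + 0.36² + 0.03² + 0.30² = 0.0004 + 0.0004 + 0.0729 + 0.1296 + 0.0009 + 0.0900 = 0.2942
O = 0.1109 / √(0.2854 × 0.2942) = 0.1109 / 0.28977 = 0.3827
O = 0.3827 < 0.5 → No.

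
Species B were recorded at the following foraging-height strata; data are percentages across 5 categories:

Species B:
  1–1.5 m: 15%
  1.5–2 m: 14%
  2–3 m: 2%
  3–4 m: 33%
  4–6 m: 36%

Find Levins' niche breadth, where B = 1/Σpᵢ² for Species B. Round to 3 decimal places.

Convert percentages to proportions (divide by 100).
Σpᵢ² = 0.15² + 0.14² + 0.02² + 0.33² + 0.36² = 0.0225 + 0.0196 + 0.0004 + 0.1089 + 0.1296 = 0.2810
B = 1 / 0.2810 = 3.55872

3.559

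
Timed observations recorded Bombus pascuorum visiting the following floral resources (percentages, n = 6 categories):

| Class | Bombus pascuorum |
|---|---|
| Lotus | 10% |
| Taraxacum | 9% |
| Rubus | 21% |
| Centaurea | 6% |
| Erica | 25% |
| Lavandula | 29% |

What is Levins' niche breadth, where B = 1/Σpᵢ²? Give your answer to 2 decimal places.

4.71

Convert percentages to proportions (divide by 100).
Σpᵢ² = 0.10² + 0.09² + 0.21² + 0.06² + 0.25² + 0.29² = 0.0100 + 0.0081 + 0.0441 + 0.0036 + 0.0625 + 0.0841 = 0.2124
B = 1 / 0.2124 = 4.7081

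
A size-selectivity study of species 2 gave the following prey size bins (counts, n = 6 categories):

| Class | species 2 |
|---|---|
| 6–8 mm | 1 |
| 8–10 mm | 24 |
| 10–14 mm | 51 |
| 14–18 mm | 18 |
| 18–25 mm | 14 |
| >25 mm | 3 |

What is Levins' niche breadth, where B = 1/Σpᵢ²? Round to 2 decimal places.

3.32

Proportions for species 2 (n=111): 1/111=0.0090, 24/111=0.2162, 51/111=0.4595, 18/111=0.1622, 14/111=0.1261, 3/111=0.0270
Σpᵢ² = 0.0090² + 0.2162² + 0.4595² + 0.1622² + 0.1261² + 0.0270² = 0.000081 + 0.046742 + 0.211140 + 0.026309 + 0.015901 + 0.000729 = 0.300902
B = 1 / 0.300902 = 3.3233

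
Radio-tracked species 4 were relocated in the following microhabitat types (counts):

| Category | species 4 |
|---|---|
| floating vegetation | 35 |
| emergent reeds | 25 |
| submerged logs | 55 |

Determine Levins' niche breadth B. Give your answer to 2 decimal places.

2.71

Proportions for species 4 (n=115): 35/115=0.3043, 25/115=0.2174, 55/115=0.4783
Σpᵢ² = 0.3043² + 0.2174² + 0.4783² = 0.092598 + 0.047263 + 0.228771 = 0.368632
B = 1 / 0.368632 = 2.7127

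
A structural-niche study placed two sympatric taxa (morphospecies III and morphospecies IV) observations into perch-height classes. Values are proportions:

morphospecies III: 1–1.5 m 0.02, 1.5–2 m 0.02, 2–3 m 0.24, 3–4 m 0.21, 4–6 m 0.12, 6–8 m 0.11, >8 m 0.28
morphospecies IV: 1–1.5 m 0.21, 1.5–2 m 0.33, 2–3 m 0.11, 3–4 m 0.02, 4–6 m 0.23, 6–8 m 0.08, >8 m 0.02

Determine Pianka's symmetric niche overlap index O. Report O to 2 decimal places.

0.39

Σ p₁ᵢp₂ᵢ = 0.0042 + 0.0066 + 0.0264 + 0.0042 + 0.0276 + 0.0088 + 0.0056 = 0.0834
Σp_1ᵢ² = 0.02² + 0.02² + 0.24² + 0.21² + 0.12² + 0.11² + 0.28² = 0.0004 + 0.0004 + 0.0576 + 0.0441 + 0.0144 + 0.0121 + 0.0784 = 0.2074
Σp_2ᵢ² = 0.21² + 0.33² + 0.11² + 0.02² + 0.23² + 0.08² + 0.02² = 0.0441 + 0.1089 + 0.0121 + 0.0004 + 0.0529 + 0.0064 + 0.0004 = 0.2252
O = 0.0834 / √(0.2074 × 0.2252) = 0.0834 / 0.21612 = 0.3859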